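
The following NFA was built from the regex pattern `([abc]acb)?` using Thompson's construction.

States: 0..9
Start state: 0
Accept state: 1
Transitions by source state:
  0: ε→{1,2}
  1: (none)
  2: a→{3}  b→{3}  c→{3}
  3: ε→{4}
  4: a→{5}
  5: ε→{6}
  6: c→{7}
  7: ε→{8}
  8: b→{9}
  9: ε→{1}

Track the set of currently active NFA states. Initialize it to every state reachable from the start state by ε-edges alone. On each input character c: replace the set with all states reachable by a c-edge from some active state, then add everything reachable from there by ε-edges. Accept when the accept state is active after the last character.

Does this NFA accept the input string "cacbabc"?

initial (ε-close {0}): {0,1,2}
'c' @ 1: {3,4}
'a' @ 2: {5,6}
'c' @ 3: {7,8}
'b' @ 4: {1,9}  ✓accept
'a' @ 5: {}  — dead — no transitions
rest 'bc' ignored (set empty)
end set {} — state 1 not in

Answer: REJECT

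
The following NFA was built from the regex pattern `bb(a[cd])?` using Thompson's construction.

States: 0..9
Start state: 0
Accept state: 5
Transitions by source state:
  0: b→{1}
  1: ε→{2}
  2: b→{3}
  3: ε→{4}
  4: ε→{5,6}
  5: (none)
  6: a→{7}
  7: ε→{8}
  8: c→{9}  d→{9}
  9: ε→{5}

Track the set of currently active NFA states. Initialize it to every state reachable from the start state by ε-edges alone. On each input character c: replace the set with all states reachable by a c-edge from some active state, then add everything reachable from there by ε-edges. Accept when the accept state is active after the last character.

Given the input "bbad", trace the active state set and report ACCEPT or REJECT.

Answer: ACCEPT

Derivation:
start: ε-closure({0}) = {0}
'b' @ 1: {1,2}
'b' @ 2: {3,4,5,6}  (accept∈set)
'a' @ 3: {7,8}
'd' @ 4: {5,9}  (accept∈set)
after full input: {5,9}  (accept=5 in)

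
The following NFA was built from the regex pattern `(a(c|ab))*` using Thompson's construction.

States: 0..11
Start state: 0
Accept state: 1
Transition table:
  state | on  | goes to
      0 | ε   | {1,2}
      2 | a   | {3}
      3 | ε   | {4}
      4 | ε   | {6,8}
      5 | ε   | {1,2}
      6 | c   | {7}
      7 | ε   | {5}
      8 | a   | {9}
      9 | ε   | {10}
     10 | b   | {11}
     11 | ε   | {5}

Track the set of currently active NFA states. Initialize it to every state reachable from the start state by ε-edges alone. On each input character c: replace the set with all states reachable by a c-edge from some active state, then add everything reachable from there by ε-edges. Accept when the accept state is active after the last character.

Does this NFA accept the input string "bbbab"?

Answer: REJECT

Trace:
S₀ = ε-closure({0}) = {0,1,2}
'b' @ 1: {}  — state set empty
rest 'bbab' ignored (set empty)
end set {} — state 1 not in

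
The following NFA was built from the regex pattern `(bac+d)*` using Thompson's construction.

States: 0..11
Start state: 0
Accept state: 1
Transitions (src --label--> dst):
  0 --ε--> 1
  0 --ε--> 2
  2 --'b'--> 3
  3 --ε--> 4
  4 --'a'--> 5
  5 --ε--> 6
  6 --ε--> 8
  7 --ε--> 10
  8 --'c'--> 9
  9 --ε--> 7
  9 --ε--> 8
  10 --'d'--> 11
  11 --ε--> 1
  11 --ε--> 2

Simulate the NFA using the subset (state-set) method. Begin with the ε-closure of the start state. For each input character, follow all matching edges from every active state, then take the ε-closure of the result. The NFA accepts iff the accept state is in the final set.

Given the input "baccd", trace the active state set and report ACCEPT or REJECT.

S₀ = ε-closure({0}) = {0,1,2}
'b' @ 1: {3,4}
'a' @ 2: {5,6,8}
'c' @ 3: {7,8,9,10}
'c' @ 4: {7,8,9,10}
'd' @ 5: {1,2,11}  ✓accept
after full input: {1,2,11}  (accept=1 in)

Answer: ACCEPT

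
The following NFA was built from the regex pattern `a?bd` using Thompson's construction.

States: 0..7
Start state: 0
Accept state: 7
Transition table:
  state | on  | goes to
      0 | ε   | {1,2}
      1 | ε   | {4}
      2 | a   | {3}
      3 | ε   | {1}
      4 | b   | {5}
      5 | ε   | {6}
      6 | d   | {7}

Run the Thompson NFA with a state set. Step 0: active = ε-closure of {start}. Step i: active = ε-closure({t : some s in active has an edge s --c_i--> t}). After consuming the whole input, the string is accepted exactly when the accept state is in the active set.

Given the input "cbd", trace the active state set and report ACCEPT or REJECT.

Answer: REJECT

Steps:
S₀ = ε-closure({0}) = {0,1,2,4}
'c' @ 1: {}  — state set empty
rest 'bd' ignored (set empty)
end set {} — state 7 not in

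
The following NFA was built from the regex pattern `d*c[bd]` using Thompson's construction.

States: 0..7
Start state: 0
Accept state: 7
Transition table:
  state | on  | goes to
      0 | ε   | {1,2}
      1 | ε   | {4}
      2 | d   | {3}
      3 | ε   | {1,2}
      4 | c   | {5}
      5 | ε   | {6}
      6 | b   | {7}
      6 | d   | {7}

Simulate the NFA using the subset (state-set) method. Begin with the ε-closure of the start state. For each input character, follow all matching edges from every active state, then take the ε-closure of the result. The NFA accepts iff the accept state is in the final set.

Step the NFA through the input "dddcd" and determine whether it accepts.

Answer: ACCEPT

Steps:
S₀ = ε-closure({0}) = {0,1,2,4}
'd' @ 1: {1,2,3,4}
'd' @ 2: {1,2,3,4}
'd' @ 3: {1,2,3,4}
'c' @ 4: {5,6}
'd' @ 5: {7}  (accept∈set)
end set {7} — state 7 in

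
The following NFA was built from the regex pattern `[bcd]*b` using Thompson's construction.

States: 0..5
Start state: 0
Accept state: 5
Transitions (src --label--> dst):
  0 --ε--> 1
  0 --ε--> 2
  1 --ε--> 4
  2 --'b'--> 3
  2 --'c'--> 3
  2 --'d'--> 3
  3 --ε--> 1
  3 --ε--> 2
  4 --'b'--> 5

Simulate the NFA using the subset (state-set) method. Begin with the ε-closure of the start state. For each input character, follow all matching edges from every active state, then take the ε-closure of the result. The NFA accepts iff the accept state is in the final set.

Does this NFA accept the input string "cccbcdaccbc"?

S₀ = ε-closure({0}) = {0,1,2,4}
'c' @ 1: {1,2,3,4}
'c' @ 2: {1,2,3,4}
'c' @ 3: {1,2,3,4}
'b' @ 4: {1,2,3,4,5}  [accepting]
'c' @ 5: {1,2,3,4}
'd' @ 6: {1,2,3,4}
'a' @ 7: {}  — dead — no transitions
rest 'ccbc' ignored (set empty)
after full input: {}  (accept=5 not in)

Answer: REJECT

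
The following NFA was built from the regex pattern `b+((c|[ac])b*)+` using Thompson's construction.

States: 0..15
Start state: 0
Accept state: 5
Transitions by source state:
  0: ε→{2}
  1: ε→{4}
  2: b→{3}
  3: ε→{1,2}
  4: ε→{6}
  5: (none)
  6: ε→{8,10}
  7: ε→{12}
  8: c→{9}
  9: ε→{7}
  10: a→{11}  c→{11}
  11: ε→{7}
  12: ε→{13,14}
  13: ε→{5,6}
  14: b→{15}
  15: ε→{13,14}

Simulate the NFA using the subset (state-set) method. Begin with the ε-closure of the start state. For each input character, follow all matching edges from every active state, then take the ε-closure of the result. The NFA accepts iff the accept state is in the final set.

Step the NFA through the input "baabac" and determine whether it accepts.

start: ε-closure({0}) = {0,2}
'b' @ 1: {1,2,3,4,6,8,10}
'a' @ 2: {5,6,7,8,10,11,12,13,14}  ✓accept
'a' @ 3: {5,6,7,8,10,11,12,13,14}  ✓accept
'b' @ 4: {5,6,8,10,13,14,15}  ✓accept
'a' @ 5: {5,6,7,8,10,11,12,13,14}  ✓accept
'c' @ 6: {5,6,7,8,9,10,11,12,13,14}  ✓accept
end set {5,6,7,8,9,10,11,12,13,14} — state 5 in

Answer: ACCEPT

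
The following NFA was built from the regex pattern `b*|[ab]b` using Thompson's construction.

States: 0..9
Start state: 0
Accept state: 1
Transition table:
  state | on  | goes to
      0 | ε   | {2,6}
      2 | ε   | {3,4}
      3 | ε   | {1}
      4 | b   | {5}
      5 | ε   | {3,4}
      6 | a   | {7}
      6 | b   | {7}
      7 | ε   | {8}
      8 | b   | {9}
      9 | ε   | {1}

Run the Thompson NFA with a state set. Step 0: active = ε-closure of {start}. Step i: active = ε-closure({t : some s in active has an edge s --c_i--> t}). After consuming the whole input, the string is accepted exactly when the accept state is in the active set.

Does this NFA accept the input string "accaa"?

initial (ε-close {0}): {0,1,2,3,4,6}
'a' @ 1: {7,8}
'c' @ 2: {}  — dead — no transitions
rest 'caa' ignored (set empty)
after full input: {}  (accept=1 not in)

Answer: REJECT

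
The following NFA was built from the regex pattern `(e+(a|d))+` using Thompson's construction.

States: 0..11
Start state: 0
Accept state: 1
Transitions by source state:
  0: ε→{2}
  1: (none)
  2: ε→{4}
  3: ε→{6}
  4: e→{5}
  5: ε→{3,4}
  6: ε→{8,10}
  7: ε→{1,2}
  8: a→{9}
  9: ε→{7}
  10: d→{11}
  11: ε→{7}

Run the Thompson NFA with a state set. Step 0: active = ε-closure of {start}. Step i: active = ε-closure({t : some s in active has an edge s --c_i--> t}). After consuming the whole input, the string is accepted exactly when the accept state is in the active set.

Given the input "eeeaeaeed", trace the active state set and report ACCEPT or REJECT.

S₀ = ε-closure({0}) = {0,2,4}
'e' @ 1: {3,4,5,6,8,10}
'e' @ 2: {3,4,5,6,8,10}
'e' @ 3: {3,4,5,6,8,10}
'a' @ 4: {1,2,4,7,9}  ✓accept
'e' @ 5: {3,4,5,6,8,10}
'a' @ 6: {1,2,4,7,9}  ✓accept
'e' @ 7: {3,4,5,6,8,10}
'e' @ 8: {3,4,5,6,8,10}
'd' @ 9: {1,2,4,7,11}  ✓accept
final: {1,2,4,7,11}; accept 1 in set

Answer: ACCEPT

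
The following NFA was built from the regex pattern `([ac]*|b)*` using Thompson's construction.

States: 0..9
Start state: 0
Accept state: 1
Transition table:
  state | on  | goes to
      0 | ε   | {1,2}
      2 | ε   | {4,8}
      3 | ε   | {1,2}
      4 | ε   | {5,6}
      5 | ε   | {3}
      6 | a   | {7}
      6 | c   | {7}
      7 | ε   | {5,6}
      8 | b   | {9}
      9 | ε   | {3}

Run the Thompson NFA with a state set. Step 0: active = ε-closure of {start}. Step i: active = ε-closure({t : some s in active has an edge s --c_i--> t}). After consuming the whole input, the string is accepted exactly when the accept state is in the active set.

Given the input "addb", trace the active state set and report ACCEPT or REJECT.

Answer: REJECT

Steps:
initial (ε-close {0}): {0,1,2,3,4,5,6,8}
'a' @ 1: {1,2,3,4,5,6,7,8}  ✓accept
'd' @ 2: {}  — dead — no transitions
rest 'db' ignored (set empty)
final: {}; accept 1 not in set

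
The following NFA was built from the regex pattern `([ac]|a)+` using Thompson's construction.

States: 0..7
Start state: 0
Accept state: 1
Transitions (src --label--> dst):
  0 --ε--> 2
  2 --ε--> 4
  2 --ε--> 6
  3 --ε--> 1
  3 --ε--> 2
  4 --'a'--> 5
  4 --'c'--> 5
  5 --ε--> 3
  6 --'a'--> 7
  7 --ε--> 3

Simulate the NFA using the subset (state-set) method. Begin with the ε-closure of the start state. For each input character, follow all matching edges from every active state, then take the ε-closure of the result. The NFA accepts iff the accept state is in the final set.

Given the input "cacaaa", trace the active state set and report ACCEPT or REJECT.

Answer: ACCEPT

Trace:
initial (ε-close {0}): {0,2,4,6}
'c' @ 1: {1,2,3,4,5,6}  ✓accept
'a' @ 2: {1,2,3,4,5,6,7}  ✓accept
'c' @ 3: {1,2,3,4,5,6}  ✓accept
'a' @ 4: {1,2,3,4,5,6,7}  ✓accept
'a' @ 5: {1,2,3,4,5,6,7}  ✓accept
'a' @ 6: {1,2,3,4,5,6,7}  ✓accept
final: {1,2,3,4,5,6,7}; accept 1 in set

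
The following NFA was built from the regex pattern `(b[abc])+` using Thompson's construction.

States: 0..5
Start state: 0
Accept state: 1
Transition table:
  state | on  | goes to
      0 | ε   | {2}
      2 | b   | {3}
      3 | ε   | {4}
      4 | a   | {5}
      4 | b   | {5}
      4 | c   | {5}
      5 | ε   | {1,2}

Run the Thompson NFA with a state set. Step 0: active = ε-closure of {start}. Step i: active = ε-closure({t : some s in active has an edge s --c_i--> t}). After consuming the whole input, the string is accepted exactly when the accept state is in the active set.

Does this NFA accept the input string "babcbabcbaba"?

S₀ = ε-closure({0}) = {0,2}
'b' @ 1: {3,4}
'a' @ 2: {1,2,5}  [accepting]
'b' @ 3: {3,4}
'c' @ 4: {1,2,5}  [accepting]
'b' @ 5: {3,4}
'a' @ 6: {1,2,5}  [accepting]
'b' @ 7: {3,4}
'c' @ 8: {1,2,5}  [accepting]
'b' @ 9: {3,4}
'a' @ 10: {1,2,5}  [accepting]
'b' @ 11: {3,4}
'a' @ 12: {1,2,5}  [accepting]
end set {1,2,5} — state 1 in

Answer: ACCEPT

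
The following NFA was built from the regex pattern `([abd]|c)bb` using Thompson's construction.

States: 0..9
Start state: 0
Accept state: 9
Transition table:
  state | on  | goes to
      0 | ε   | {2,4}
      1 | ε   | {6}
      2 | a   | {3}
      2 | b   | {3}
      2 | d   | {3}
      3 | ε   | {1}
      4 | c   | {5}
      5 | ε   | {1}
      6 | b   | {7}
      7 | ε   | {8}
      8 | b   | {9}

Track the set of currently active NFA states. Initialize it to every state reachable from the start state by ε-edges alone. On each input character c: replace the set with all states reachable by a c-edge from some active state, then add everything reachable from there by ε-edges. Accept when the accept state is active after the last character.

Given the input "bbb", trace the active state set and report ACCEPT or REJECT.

S₀ = ε-closure({0}) = {0,2,4}
'b' @ 1: {1,3,6}
'b' @ 2: {7,8}
'b' @ 3: {9}  ✓accept
final: {9}; accept 9 in set

Answer: ACCEPT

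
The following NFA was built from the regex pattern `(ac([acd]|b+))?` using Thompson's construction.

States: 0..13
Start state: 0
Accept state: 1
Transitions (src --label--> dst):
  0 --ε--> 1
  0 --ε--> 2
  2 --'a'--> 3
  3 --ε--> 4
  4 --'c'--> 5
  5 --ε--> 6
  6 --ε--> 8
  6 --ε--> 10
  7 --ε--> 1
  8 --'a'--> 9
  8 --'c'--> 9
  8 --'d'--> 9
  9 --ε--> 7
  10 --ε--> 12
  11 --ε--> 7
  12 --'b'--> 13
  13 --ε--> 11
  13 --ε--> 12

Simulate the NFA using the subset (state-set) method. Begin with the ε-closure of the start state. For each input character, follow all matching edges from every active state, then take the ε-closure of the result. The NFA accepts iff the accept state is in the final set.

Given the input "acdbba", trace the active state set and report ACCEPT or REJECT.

Answer: REJECT

Trace:
start: ε-closure({0}) = {0,1,2}
'a' @ 1: {3,4}
'c' @ 2: {5,6,8,10,12}
'd' @ 3: {1,7,9}  (accept∈set)
'b' @ 4: {}  — no active states
rest 'ba' ignored (set empty)
end set {} — state 1 not in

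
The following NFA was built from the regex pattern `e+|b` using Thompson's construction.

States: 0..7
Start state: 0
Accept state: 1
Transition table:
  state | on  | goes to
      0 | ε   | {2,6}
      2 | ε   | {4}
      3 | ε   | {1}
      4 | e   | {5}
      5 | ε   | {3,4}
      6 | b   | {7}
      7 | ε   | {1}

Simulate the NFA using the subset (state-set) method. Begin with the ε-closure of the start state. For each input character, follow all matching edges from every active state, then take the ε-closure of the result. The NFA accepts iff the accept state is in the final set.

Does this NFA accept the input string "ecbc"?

initial (ε-close {0}): {0,2,4,6}
'e' @ 1: {1,3,4,5}  (accept∈set)
'c' @ 2: {}  — state set empty
rest 'bc' ignored (set empty)
final: {}; accept 1 not in set

Answer: REJECT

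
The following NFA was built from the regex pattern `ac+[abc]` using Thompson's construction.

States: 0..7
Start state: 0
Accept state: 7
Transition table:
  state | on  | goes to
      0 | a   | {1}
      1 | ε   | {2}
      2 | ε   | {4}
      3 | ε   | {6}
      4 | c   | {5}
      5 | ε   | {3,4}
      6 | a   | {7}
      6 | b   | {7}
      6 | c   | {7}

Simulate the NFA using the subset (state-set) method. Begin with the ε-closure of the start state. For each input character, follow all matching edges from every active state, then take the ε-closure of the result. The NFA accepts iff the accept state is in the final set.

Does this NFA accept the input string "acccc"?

Answer: ACCEPT

Trace:
start: ε-closure({0}) = {0}
'a' @ 1: {1,2,4}
'c' @ 2: {3,4,5,6}
'c' @ 3: {3,4,5,6,7}  ✓accept
'c' @ 4: {3,4,5,6,7}  ✓accept
'c' @ 5: {3,4,5,6,7}  ✓accept
final: {3,4,5,6,7}; accept 7 in set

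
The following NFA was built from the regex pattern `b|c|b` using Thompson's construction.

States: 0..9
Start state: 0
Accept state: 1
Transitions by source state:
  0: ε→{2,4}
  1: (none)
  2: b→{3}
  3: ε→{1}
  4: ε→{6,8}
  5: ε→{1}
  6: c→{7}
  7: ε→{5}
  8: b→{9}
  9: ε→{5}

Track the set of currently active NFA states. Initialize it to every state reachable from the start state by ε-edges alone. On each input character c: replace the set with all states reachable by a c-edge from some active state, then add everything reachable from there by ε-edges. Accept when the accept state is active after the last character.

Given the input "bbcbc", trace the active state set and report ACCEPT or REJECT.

start: ε-closure({0}) = {0,2,4,6,8}
'b' @ 1: {1,3,5,9}  ✓accept
'b' @ 2: {}  — state set empty
rest 'cbc' ignored (set empty)
final: {}; accept 1 not in set

Answer: REJECT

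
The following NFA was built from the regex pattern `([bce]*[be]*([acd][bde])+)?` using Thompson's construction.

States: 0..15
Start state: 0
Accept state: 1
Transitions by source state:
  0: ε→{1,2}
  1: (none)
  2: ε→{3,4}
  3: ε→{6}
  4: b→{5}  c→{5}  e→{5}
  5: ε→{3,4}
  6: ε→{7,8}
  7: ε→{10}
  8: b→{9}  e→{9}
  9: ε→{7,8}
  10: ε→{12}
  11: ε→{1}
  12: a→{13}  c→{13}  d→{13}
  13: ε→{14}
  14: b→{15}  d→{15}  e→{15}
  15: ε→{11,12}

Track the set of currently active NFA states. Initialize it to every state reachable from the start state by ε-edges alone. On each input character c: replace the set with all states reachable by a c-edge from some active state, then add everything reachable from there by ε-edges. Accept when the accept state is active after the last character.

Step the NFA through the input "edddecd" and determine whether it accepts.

S₀ = ε-closure({0}) = {0,1,2,3,4,6,7,8,10,12}
'e' @ 1: {3,4,5,6,7,8,9,10,12}
'd' @ 2: {13,14}
'd' @ 3: {1,11,12,15}  (accept∈set)
'd' @ 4: {13,14}
'e' @ 5: {1,11,12,15}  (accept∈set)
'c' @ 6: {13,14}
'd' @ 7: {1,11,12,15}  (accept∈set)
after full input: {1,11,12,15}  (accept=1 in)

Answer: ACCEPT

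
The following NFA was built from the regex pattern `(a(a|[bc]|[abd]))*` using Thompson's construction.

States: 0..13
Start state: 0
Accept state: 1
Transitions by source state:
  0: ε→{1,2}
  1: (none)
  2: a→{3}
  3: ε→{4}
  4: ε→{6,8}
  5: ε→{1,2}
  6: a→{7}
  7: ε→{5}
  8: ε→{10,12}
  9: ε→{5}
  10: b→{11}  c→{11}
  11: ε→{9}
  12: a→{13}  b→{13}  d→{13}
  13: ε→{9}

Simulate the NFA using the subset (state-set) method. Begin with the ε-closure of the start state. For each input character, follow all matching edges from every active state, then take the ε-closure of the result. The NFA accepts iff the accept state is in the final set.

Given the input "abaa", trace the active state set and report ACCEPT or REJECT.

Answer: ACCEPT

Trace:
start: ε-closure({0}) = {0,1,2}
'a' @ 1: {3,4,6,8,10,12}
'b' @ 2: {1,2,5,9,11,13}  ✓accept
'a' @ 3: {3,4,6,8,10,12}
'a' @ 4: {1,2,5,7,9,13}  ✓accept
final: {1,2,5,7,9,13}; accept 1 in set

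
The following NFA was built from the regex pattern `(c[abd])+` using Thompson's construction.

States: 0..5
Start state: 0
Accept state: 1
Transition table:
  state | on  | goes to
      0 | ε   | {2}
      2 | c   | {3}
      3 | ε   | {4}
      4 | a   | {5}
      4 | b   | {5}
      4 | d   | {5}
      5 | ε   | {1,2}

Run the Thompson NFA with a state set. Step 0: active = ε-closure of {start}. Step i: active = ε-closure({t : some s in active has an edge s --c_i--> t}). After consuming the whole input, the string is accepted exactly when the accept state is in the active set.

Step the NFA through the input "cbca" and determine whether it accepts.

Answer: ACCEPT

Steps:
start: ε-closure({0}) = {0,2}
'c' @ 1: {3,4}
'b' @ 2: {1,2,5}  (accept∈set)
'c' @ 3: {3,4}
'a' @ 4: {1,2,5}  (accept∈set)
end set {1,2,5} — state 1 in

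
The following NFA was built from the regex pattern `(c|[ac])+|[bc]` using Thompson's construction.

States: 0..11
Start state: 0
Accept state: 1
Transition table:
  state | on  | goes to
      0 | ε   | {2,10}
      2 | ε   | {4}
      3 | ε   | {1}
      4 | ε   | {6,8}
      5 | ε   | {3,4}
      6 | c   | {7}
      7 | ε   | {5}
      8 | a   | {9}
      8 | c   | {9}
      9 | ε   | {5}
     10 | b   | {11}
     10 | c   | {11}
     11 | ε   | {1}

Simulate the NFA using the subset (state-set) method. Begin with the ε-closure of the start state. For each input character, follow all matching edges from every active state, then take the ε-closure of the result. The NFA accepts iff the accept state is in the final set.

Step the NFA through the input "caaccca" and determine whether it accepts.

S₀ = ε-closure({0}) = {0,2,4,6,8,10}
'c' @ 1: {1,3,4,5,6,7,8,9,11}  [accepting]
'a' @ 2: {1,3,4,5,6,8,9}  [accepting]
'a' @ 3: {1,3,4,5,6,8,9}  [accepting]
'c' @ 4: {1,3,4,5,6,7,8,9}  [accepting]
'c' @ 5: {1,3,4,5,6,7,8,9}  [accepting]
'c' @ 6: {1,3,4,5,6,7,8,9}  [accepting]
'a' @ 7: {1,3,4,5,6,8,9}  [accepting]
after full input: {1,3,4,5,6,8,9}  (accept=1 in)

Answer: ACCEPT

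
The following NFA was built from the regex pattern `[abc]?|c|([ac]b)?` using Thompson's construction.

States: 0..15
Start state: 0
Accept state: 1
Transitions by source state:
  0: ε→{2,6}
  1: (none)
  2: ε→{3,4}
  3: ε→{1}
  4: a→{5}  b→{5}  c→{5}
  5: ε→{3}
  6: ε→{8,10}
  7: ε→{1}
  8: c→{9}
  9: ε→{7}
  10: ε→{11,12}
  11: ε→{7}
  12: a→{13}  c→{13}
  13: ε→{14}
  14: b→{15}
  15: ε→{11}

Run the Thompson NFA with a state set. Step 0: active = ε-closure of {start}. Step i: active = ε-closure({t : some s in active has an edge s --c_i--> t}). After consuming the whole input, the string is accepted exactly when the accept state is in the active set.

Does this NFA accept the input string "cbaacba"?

Answer: REJECT

Steps:
start: ε-closure({0}) = {0,1,2,3,4,6,7,8,10,11,12}
'c' @ 1: {1,3,5,7,9,13,14}  [accepting]
'b' @ 2: {1,7,11,15}  [accepting]
'a' @ 3: {}  — no active states
rest 'acba' ignored (set empty)
final: {}; accept 1 not in set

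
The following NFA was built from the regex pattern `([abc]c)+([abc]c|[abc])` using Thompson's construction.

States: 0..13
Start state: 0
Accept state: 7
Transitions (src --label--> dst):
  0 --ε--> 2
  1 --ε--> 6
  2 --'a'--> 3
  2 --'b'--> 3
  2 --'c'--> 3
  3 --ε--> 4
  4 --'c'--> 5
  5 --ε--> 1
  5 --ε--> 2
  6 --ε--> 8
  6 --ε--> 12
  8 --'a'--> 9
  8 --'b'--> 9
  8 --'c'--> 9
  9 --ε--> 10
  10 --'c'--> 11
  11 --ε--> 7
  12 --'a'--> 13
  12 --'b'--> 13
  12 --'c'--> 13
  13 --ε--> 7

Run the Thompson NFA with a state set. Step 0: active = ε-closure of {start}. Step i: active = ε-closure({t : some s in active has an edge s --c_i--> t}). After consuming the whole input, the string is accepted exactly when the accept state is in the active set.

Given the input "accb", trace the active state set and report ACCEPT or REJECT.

Answer: REJECT

Trace:
initial (ε-close {0}): {0,2}
'a' @ 1: {3,4}
'c' @ 2: {1,2,5,6,8,12}
'c' @ 3: {3,4,7,9,10,13}  ✓accept
'b' @ 4: {}  — dead — no transitions
final: {}; accept 7 not in set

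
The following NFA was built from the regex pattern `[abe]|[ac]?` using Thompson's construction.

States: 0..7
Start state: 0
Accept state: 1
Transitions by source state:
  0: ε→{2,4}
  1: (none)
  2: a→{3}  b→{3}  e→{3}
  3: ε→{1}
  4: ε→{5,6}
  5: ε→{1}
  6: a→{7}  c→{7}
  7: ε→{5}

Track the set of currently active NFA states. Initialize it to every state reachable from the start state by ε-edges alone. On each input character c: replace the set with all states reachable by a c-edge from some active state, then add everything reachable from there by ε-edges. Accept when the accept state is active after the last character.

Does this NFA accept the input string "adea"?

initial (ε-close {0}): {0,1,2,4,5,6}
'a' @ 1: {1,3,5,7}  [accepting]
'd' @ 2: {}  — no active states
rest 'ea' ignored (set empty)
final: {}; accept 1 not in set

Answer: REJECT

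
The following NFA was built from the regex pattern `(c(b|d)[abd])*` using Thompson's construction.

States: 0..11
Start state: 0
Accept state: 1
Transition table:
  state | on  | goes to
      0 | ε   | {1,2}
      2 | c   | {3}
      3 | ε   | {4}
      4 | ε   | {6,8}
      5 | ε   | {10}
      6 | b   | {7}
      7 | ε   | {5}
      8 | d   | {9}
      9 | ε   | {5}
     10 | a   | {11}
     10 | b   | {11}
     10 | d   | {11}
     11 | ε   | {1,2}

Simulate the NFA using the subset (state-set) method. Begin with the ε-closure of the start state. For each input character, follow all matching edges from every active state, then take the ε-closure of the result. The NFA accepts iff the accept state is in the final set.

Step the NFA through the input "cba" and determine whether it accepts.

Answer: ACCEPT

Trace:
start: ε-closure({0}) = {0,1,2}
'c' @ 1: {3,4,6,8}
'b' @ 2: {5,7,10}
'a' @ 3: {1,2,11}  [accepting]
final: {1,2,11}; accept 1 in set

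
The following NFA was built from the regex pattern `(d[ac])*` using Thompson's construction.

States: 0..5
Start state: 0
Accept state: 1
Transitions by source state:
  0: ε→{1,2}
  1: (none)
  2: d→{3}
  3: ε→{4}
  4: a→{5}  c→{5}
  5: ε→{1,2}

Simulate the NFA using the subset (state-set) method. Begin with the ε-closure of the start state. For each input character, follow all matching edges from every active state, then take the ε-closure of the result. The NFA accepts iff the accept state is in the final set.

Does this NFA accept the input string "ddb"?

start: ε-closure({0}) = {0,1,2}
'd' @ 1: {3,4}
'd' @ 2: {}  — dead — no transitions
rest 'b' ignored (set empty)
final: {}; accept 1 not in set

Answer: REJECT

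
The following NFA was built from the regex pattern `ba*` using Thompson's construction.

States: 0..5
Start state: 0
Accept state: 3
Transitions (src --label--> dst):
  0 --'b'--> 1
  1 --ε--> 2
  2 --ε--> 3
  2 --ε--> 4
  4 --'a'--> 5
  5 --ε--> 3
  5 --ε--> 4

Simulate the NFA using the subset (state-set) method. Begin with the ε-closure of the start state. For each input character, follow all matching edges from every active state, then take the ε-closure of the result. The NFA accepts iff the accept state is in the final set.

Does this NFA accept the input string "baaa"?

Answer: ACCEPT

Trace:
start: ε-closure({0}) = {0}
'b' @ 1: {1,2,3,4}  [accepting]
'a' @ 2: {3,4,5}  [accepting]
'a' @ 3: {3,4,5}  [accepting]
'a' @ 4: {3,4,5}  [accepting]
after full input: {3,4,5}  (accept=3 in)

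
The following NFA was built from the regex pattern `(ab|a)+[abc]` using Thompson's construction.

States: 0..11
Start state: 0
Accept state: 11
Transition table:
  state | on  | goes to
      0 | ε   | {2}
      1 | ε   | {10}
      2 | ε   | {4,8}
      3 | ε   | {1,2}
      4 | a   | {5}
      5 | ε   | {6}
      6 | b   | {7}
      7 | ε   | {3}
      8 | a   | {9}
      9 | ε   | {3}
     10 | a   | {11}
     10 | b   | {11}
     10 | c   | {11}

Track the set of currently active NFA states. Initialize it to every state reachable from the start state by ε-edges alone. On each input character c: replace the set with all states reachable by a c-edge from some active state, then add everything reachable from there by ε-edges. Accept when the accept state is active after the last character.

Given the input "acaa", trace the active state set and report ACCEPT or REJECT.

Answer: REJECT

Trace:
initial (ε-close {0}): {0,2,4,8}
'a' @ 1: {1,2,3,4,5,6,8,9,10}
'c' @ 2: {11}  ✓accept
'a' @ 3: {}  — state set empty
rest 'a' ignored (set empty)
final: {}; accept 11 not in set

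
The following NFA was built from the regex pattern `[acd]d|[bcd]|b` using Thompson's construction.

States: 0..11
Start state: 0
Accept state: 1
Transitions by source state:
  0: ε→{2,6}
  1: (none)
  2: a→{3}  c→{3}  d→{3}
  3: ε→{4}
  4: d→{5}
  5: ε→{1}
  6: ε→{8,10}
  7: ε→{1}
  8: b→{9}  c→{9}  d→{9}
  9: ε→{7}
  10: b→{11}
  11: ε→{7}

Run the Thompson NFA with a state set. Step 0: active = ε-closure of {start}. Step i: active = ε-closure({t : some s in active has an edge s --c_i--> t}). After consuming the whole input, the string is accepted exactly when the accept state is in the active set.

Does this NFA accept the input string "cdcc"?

Answer: REJECT

Steps:
initial (ε-close {0}): {0,2,6,8,10}
'c' @ 1: {1,3,4,7,9}  [accepting]
'd' @ 2: {1,5}  [accepting]
'c' @ 3: {}  — dead — no transitions
rest 'c' ignored (set empty)
final: {}; accept 1 not in set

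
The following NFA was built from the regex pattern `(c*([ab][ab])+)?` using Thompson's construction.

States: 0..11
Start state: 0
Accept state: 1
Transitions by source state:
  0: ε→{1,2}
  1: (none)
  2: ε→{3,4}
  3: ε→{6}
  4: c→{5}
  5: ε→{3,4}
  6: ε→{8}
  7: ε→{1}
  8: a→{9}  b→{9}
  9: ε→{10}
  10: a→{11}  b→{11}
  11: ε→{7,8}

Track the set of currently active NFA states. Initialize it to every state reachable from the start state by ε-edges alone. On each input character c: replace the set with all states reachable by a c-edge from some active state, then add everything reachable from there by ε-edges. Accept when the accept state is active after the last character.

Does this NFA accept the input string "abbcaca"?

Answer: REJECT

Steps:
S₀ = ε-closure({0}) = {0,1,2,3,4,6,8}
'a' @ 1: {9,10}
'b' @ 2: {1,7,8,11}  [accepting]
'b' @ 3: {9,10}
'c' @ 4: {}  — state set empty
rest 'aca' ignored (set empty)
after full input: {}  (accept=1 not in)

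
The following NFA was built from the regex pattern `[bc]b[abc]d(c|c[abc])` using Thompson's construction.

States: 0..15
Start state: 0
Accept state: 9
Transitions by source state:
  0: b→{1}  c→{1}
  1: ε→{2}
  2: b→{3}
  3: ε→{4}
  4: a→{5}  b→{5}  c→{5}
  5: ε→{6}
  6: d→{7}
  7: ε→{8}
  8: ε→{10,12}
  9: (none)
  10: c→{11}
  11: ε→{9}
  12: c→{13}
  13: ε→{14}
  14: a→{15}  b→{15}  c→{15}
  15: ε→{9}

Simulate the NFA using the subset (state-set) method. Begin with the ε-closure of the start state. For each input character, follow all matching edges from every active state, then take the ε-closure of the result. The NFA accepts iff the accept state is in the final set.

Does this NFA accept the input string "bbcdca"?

Answer: ACCEPT

Derivation:
S₀ = ε-closure({0}) = {0}
'b' @ 1: {1,2}
'b' @ 2: {3,4}
'c' @ 3: {5,6}
'd' @ 4: {7,8,10,12}
'c' @ 5: {9,11,13,14}  [accepting]
'a' @ 6: {9,15}  [accepting]
after full input: {9,15}  (accept=9 in)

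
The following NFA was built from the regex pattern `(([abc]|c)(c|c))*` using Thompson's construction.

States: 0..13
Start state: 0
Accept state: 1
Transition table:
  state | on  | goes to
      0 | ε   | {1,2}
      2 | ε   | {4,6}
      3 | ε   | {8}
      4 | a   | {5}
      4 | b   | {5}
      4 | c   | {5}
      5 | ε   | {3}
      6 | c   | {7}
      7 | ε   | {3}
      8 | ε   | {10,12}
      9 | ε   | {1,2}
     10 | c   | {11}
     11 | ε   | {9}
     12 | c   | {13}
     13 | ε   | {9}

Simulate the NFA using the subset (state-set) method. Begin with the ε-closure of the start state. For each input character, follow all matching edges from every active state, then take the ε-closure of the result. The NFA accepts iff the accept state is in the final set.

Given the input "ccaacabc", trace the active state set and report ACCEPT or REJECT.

Answer: REJECT

Trace:
initial (ε-close {0}): {0,1,2,4,6}
'c' @ 1: {3,5,7,8,10,12}
'c' @ 2: {1,2,4,6,9,11,13}  ✓accept
'a' @ 3: {3,5,8,10,12}
'a' @ 4: {}  — state set empty
rest 'cabc' ignored (set empty)
final: {}; accept 1 not in set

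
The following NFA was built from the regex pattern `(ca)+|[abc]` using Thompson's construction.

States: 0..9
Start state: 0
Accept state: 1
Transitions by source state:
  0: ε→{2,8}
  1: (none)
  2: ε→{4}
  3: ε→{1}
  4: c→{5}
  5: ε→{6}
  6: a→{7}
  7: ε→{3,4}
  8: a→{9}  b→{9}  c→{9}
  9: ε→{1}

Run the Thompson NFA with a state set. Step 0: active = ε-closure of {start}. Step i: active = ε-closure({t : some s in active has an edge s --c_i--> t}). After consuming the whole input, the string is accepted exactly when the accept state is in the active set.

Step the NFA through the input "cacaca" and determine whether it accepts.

Answer: ACCEPT

Steps:
S₀ = ε-closure({0}) = {0,2,4,8}
'c' @ 1: {1,5,6,9}  [accepting]
'a' @ 2: {1,3,4,7}  [accepting]
'c' @ 3: {5,6}
'a' @ 4: {1,3,4,7}  [accepting]
'c' @ 5: {5,6}
'a' @ 6: {1,3,4,7}  [accepting]
end set {1,3,4,7} — state 1 in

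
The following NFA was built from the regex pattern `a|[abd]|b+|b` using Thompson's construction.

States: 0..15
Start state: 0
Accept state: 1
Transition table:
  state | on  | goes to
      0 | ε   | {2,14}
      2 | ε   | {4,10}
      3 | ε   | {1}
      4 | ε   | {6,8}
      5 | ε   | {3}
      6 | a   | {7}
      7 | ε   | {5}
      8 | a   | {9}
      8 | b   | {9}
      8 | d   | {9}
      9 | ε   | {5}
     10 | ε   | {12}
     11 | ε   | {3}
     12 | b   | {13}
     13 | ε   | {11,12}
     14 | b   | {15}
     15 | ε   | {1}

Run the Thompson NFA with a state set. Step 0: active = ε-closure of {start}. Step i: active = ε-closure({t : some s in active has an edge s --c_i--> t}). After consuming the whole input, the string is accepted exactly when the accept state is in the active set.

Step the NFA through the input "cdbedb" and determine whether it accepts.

Answer: REJECT

Steps:
S₀ = ε-closure({0}) = {0,2,4,6,8,10,12,14}
'c' @ 1: {}  — state set empty
rest 'dbedb' ignored (set empty)
end set {} — state 1 not in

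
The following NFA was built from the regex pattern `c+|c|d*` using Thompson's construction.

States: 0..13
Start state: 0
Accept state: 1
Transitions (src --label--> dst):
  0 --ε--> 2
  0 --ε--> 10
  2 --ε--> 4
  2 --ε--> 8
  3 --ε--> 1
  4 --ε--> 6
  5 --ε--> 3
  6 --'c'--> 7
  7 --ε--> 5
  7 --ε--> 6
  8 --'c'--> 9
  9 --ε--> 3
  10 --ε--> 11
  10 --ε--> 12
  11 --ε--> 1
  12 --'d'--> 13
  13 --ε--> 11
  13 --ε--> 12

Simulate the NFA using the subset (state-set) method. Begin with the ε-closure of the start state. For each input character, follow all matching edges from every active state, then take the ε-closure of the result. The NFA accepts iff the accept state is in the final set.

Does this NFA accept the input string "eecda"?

S₀ = ε-closure({0}) = {0,1,2,4,6,8,10,11,12}
'e' @ 1: {}  — dead — no transitions
rest 'ecda' ignored (set empty)
final: {}; accept 1 not in set

Answer: REJECT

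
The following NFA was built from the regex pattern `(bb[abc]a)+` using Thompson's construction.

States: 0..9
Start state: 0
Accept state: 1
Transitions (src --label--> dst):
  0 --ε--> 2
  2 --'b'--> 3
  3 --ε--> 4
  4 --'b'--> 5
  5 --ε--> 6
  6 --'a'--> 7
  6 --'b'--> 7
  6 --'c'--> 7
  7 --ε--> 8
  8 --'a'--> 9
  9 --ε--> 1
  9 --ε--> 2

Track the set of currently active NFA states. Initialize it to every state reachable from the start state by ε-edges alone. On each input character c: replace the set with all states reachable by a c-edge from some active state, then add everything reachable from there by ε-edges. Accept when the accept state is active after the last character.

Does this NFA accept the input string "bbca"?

Answer: ACCEPT

Trace:
S₀ = ε-closure({0}) = {0,2}
'b' @ 1: {3,4}
'b' @ 2: {5,6}
'c' @ 3: {7,8}
'a' @ 4: {1,2,9}  (accept∈set)
after full input: {1,2,9}  (accept=1 in)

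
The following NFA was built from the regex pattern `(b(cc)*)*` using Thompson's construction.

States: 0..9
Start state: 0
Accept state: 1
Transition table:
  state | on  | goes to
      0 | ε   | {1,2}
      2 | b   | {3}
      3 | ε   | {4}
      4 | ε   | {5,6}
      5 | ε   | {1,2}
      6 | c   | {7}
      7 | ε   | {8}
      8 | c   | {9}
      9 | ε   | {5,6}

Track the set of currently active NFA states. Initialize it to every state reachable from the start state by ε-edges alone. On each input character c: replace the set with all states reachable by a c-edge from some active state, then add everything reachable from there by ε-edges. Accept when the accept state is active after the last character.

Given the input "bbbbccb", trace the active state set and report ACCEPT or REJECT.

Answer: ACCEPT

Steps:
start: ε-closure({0}) = {0,1,2}
'b' @ 1: {1,2,3,4,5,6}  ✓accept
'b' @ 2: {1,2,3,4,5,6}  ✓accept
'b' @ 3: {1,2,3,4,5,6}  ✓accept
'b' @ 4: {1,2,3,4,5,6}  ✓accept
'c' @ 5: {7,8}
'c' @ 6: {1,2,5,6,9}  ✓accept
'b' @ 7: {1,2,3,4,5,6}  ✓accept
after full input: {1,2,3,4,5,6}  (accept=1 in)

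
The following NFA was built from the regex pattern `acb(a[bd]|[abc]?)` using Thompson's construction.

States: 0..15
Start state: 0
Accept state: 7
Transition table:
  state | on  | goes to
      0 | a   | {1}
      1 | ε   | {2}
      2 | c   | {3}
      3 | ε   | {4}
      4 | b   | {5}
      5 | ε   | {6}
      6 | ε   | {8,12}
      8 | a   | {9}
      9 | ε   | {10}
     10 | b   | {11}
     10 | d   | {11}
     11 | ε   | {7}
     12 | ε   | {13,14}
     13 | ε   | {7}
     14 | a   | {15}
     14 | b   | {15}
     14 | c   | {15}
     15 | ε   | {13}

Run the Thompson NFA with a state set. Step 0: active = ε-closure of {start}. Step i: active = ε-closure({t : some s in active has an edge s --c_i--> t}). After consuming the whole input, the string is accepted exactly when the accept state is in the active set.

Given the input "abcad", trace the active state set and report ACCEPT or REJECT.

Answer: REJECT

Trace:
S₀ = ε-closure({0}) = {0}
'a' @ 1: {1,2}
'b' @ 2: {}  — dead — no transitions
rest 'cad' ignored (set empty)
final: {}; accept 7 not in set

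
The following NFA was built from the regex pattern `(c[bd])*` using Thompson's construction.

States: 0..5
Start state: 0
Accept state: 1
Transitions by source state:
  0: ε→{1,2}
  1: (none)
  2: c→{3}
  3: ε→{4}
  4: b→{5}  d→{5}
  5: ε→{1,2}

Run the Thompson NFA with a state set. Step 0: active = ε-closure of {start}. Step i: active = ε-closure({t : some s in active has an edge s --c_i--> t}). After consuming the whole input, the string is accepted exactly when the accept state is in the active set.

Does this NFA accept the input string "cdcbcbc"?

S₀ = ε-closure({0}) = {0,1,2}
'c' @ 1: {3,4}
'd' @ 2: {1,2,5}  [accepting]
'c' @ 3: {3,4}
'b' @ 4: {1,2,5}  [accepting]
'c' @ 5: {3,4}
'b' @ 6: {1,2,5}  [accepting]
'c' @ 7: {3,4}
final: {3,4}; accept 1 not in set

Answer: REJECT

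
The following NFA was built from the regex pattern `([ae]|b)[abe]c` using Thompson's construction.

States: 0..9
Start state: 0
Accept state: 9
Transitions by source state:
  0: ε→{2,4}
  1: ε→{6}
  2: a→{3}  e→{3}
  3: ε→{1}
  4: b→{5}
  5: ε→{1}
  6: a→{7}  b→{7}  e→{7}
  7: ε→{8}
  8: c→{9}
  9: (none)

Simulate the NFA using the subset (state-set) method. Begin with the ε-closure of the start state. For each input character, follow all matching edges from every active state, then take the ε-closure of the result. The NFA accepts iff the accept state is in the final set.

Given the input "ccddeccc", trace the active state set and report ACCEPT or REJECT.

initial (ε-close {0}): {0,2,4}
'c' @ 1: {}  — state set empty
rest 'cddeccc' ignored (set empty)
final: {}; accept 9 not in set

Answer: REJECT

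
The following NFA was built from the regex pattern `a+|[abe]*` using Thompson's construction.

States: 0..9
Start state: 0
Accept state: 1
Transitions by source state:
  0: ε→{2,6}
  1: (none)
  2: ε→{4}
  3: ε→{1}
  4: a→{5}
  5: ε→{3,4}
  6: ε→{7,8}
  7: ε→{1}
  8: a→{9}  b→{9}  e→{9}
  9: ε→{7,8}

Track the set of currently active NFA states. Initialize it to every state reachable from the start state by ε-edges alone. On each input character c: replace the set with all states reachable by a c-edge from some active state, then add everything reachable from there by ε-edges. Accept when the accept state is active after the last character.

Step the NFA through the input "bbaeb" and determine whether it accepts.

S₀ = ε-closure({0}) = {0,1,2,4,6,7,8}
'b' @ 1: {1,7,8,9}  [accepting]
'b' @ 2: {1,7,8,9}  [accepting]
'a' @ 3: {1,7,8,9}  [accepting]
'e' @ 4: {1,7,8,9}  [accepting]
'b' @ 5: {1,7,8,9}  [accepting]
after full input: {1,7,8,9}  (accept=1 in)

Answer: ACCEPT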